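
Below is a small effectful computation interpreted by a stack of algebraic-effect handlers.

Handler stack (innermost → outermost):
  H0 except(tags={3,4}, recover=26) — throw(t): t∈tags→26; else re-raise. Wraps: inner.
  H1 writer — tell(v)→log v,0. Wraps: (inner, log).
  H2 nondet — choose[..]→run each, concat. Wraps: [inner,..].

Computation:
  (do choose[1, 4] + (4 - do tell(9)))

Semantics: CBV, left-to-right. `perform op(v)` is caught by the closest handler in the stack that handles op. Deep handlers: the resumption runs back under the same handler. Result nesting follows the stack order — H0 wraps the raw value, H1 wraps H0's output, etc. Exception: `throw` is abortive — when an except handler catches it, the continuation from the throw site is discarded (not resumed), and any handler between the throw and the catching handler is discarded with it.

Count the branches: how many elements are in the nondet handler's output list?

Answer: 2

Working:
choose[1, 4] @ H2
  branch[0] choose=1:
    tell(9) @ H1 ⇒ log+=9
    H0 returns 5
    H1 returns (5, (9))
    H2 returns [(5, (9))]
  branch[1] choose=4:
    tell(9) @ H1 ⇒ log+=9
    H0 returns 8
    H1 returns (8, (9))
    H2 returns [(8, (9))]
= [(5, (9)), (8, (9))]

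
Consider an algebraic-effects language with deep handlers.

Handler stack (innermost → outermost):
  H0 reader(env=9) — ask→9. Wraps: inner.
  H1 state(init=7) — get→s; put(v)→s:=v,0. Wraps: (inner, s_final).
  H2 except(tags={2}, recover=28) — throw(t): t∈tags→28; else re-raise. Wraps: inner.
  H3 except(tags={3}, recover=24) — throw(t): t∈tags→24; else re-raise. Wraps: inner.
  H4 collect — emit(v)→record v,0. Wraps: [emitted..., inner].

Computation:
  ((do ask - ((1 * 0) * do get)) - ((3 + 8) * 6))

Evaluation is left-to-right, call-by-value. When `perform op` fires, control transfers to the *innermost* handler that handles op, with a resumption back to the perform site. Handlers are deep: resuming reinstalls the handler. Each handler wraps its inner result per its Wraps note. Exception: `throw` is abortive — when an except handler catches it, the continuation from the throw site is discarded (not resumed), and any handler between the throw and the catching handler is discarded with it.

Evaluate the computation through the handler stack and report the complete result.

Step-by-step:
ask @ H0 ⇒ 9
get @ H1 ⇒ 7
H0 returns -57
H1 returns (-57, 7)
H2 returns (-57, 7)
H3 returns (-57, 7)
H4 returns [(-57, 7)]
= [(-57, 7)]

Answer: [(-57, 7)]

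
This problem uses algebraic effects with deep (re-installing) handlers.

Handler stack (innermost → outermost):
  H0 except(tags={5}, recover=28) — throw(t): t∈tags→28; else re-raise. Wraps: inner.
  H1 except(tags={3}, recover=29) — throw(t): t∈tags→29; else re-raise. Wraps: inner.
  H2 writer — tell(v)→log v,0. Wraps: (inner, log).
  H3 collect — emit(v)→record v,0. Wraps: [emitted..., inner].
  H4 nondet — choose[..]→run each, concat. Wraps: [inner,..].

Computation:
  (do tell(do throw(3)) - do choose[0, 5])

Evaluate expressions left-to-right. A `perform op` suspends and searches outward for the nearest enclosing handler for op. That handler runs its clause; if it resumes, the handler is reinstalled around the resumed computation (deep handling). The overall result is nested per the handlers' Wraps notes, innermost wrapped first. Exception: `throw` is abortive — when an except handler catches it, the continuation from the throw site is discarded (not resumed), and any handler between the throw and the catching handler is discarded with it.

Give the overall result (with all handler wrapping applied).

Answer: [[(29, ())]]

Evaluation trace:
throw(3) @ H0 re-raised
throw(3) @ H1 caught ⇒ 29
H2 returns (29, ())
H3 returns [(29, ())]
H4 returns [[(29, ())]]
= [[(29, ())]]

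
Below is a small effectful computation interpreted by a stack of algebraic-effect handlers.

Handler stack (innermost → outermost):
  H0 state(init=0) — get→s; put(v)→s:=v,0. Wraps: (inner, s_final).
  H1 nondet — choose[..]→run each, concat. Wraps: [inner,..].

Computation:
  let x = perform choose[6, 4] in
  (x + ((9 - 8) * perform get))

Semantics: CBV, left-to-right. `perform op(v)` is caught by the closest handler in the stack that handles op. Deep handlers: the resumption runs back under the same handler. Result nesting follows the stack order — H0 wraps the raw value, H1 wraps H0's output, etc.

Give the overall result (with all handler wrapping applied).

Answer: [(6, 0), (4, 0)]

Working:
choose[6, 4] @ H1
  branch[0] choose=6:
    get @ H0 ⇒ 0
    H0 returns (6, 0)
    H1 returns [(6, 0)]
  branch[1] choose=4:
    get @ H0 ⇒ 0
    H0 returns (4, 0)
    H1 returns [(4, 0)]
= [(6, 0), (4, 0)]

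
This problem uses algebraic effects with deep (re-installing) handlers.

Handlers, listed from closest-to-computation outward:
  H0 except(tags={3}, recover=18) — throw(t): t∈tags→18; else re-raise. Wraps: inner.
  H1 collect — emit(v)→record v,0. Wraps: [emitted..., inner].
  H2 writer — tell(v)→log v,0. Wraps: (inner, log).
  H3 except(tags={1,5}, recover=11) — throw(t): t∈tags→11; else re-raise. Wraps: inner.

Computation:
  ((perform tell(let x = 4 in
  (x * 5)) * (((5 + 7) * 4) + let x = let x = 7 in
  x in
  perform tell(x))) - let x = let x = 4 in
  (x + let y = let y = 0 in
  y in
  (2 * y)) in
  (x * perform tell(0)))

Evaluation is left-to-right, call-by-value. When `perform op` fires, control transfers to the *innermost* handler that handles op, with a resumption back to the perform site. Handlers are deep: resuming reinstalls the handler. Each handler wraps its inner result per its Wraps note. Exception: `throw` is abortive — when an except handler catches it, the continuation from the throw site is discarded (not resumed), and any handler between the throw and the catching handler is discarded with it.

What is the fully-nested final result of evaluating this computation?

Evaluation trace:
tell(20) @ H2 ⇒ log+=20
tell(7) @ H2 ⇒ log+=7
tell(0) @ H2 ⇒ log+=0
H0 returns 0
H1 returns [0]
H2 returns ([0], (20, 7, 0))
H3 returns ([0], (20, 7, 0))
= ([0], (20, 7, 0))

Answer: ([0], (20, 7, 0))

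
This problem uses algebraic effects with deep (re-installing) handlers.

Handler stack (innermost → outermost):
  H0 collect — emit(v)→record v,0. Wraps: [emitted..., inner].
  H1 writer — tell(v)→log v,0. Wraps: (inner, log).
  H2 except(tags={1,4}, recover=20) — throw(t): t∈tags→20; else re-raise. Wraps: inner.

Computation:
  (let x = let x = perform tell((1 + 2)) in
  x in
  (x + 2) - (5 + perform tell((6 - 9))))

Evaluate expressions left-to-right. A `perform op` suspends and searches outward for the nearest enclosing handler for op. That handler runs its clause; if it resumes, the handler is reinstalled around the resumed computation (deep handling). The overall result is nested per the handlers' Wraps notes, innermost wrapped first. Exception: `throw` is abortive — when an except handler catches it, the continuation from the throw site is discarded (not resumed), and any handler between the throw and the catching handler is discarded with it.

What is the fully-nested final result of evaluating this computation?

Answer: ([-3], (3, -3))

Working:
tell(3) @ H1 ⇒ log+=3
tell(-3) @ H1 ⇒ log+=-3
H0 returns [-3]
H1 returns ([-3], (3, -3))
H2 returns ([-3], (3, -3))
= ([-3], (3, -3))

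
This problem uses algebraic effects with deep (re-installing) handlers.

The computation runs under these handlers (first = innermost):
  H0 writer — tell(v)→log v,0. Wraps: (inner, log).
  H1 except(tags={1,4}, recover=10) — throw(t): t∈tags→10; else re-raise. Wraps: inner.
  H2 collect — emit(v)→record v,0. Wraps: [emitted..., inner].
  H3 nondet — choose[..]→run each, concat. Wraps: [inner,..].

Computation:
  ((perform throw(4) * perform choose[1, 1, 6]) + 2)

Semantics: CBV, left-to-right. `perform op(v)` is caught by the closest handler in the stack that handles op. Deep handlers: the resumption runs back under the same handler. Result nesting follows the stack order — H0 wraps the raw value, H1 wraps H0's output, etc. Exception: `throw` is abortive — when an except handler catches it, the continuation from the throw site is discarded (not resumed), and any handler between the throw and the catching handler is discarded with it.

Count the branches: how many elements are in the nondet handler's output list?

Evaluation trace:
throw(4) @ H1 caught ⇒ 10
H2 returns [10]
H3 returns [[10]]
= [[10]]

Answer: 1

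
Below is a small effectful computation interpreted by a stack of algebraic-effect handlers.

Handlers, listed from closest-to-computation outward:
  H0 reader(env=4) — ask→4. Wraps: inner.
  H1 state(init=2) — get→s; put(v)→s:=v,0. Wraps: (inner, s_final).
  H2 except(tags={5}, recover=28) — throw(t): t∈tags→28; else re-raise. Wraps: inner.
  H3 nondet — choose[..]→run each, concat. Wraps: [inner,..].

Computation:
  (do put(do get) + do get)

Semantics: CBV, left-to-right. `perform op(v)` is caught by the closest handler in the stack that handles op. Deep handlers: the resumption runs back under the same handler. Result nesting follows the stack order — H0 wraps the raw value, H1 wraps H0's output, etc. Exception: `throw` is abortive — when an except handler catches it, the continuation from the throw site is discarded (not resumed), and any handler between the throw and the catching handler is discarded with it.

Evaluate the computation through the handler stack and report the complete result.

Evaluation trace:
get @ H1 ⇒ 2
put(2) @ H1 ⇒ s:=2
get @ H1 ⇒ 2
H0 returns 2
H1 returns (2, 2)
H2 returns (2, 2)
H3 returns [(2, 2)]
= [(2, 2)]

Answer: [(2, 2)]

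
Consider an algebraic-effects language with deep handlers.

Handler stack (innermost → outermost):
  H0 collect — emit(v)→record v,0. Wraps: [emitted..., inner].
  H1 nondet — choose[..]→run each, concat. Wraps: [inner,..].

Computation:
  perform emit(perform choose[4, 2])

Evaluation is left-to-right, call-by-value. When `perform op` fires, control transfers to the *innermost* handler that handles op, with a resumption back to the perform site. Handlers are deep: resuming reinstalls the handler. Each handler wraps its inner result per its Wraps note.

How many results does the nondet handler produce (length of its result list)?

Working:
choose[4, 2] @ H1
  branch[0] choose=4:
    emit(4) @ H0 ⇒ out+=4
    H0 returns [4, 0]
    H1 returns [[4, 0]]
  branch[1] choose=2:
    emit(2) @ H0 ⇒ out+=2
    H0 returns [2, 0]
    H1 returns [[2, 0]]
= [[4, 0], [2, 0]]

Answer: 2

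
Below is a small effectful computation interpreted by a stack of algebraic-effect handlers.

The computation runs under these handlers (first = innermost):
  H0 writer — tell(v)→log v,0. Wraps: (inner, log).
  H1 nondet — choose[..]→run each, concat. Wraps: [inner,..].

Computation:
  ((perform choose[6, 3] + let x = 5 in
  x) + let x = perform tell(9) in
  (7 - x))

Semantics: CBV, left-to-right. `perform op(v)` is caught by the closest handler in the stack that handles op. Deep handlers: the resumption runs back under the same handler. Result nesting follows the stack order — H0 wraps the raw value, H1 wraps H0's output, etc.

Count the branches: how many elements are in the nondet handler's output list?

Working:
choose[6, 3] @ H1
  branch[0] choose=6:
    tell(9) @ H0 ⇒ log+=9
    H0 returns (18, (9))
    H1 returns [(18, (9))]
  branch[1] choose=3:
    tell(9) @ H0 ⇒ log+=9
    H0 returns (15, (9))
    H1 returns [(15, (9))]
= [(18, (9)), (15, (9))]

Answer: 2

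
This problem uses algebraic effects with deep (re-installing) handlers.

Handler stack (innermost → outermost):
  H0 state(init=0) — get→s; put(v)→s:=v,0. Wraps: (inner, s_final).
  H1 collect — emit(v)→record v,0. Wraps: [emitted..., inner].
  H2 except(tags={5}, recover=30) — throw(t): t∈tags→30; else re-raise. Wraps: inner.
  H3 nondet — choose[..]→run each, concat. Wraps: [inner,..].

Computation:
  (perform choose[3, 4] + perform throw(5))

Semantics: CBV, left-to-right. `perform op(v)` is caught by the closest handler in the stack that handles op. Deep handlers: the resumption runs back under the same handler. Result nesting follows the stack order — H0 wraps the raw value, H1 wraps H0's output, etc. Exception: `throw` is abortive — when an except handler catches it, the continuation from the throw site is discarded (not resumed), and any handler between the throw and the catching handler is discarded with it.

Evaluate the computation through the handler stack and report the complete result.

Answer: [30, 30]

Step-by-step:
choose[3, 4] @ H3
  branch[0] choose=3:
    throw(5) @ H2 caught ⇒ 30
    H3 returns [30]
  branch[1] choose=4:
    throw(5) @ H2 caught ⇒ 30
    H3 returns [30]
= [30, 30]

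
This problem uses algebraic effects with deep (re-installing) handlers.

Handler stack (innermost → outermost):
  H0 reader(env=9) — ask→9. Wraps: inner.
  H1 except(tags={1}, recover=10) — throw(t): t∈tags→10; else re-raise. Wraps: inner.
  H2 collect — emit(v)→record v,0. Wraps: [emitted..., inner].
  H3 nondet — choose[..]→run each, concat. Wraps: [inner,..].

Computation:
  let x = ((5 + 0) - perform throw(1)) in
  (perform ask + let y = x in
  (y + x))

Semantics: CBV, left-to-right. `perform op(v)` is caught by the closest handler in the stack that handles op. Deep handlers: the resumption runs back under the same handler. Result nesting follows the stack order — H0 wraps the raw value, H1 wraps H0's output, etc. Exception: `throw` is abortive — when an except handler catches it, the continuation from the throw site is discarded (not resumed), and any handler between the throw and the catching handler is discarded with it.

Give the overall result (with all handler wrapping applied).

Answer: [[10]]

Step-by-step:
throw(1) @ H1 caught ⇒ 10
H2 returns [10]
H3 returns [[10]]
= [[10]]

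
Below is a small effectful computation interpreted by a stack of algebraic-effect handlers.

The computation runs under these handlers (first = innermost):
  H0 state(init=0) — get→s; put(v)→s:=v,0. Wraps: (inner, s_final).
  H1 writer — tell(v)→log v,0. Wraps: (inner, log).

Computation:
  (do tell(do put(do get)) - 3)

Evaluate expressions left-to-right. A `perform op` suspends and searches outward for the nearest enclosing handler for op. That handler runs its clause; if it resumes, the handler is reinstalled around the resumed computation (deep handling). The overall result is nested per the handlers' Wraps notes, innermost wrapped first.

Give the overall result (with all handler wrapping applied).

Working:
get @ H0 ⇒ 0
put(0) @ H0 ⇒ s:=0
tell(0) @ H1 ⇒ log+=0
H0 returns (-3, 0)
H1 returns ((-3, 0), (0))
= ((-3, 0), (0))

Answer: ((-3, 0), (0))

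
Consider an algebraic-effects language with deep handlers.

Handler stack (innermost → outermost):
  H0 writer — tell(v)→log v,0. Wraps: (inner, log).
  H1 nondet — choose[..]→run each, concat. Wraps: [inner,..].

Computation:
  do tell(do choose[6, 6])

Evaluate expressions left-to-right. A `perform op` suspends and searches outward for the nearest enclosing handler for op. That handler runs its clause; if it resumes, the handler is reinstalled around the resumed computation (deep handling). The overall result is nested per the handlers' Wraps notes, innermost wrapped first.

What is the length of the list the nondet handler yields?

Answer: 2

Evaluation trace:
choose[6, 6] @ H1
  branch[0] choose=6:
    tell(6) @ H0 ⇒ log+=6
    H0 returns (0, (6))
    H1 returns [(0, (6))]
  branch[1] choose=6:
    tell(6) @ H0 ⇒ log+=6
    H0 returns (0, (6))
    H1 returns [(0, (6))]
= [(0, (6)), (0, (6))]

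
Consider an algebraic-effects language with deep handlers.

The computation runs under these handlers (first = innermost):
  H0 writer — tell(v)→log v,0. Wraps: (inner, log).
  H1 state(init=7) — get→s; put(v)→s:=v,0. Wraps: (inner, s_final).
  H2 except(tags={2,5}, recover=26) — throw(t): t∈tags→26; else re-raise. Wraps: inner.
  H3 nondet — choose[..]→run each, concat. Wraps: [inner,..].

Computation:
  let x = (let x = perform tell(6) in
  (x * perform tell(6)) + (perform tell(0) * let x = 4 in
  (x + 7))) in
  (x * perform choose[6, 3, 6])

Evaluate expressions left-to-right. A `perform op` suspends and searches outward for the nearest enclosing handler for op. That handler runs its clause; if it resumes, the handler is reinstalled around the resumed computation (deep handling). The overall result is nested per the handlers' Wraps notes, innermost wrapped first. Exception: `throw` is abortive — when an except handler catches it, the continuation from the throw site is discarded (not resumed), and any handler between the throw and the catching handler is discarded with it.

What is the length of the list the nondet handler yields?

Evaluation trace:
tell(6) @ H0 ⇒ log+=6
tell(6) @ H0 ⇒ log+=6
tell(0) @ H0 ⇒ log+=0
choose[6, 3, 6] @ H3
  branch[0] choose=6:
    H0 returns (0, (6, 6, 0))
    H1 returns ((0, (6, 6, 0)), 7)
    H2 returns ((0, (6, 6, 0)), 7)
    H3 returns [((0, (6, 6, 0)), 7)]
  branch[1] choose=3:
    H0 returns (0, (6, 6, 0))
    H1 returns ((0, (6, 6, 0)), 7)
    H2 returns ((0, (6, 6, 0)), 7)
    H3 returns [((0, (6, 6, 0)), 7)]
  branch[2] choose=6:
    H0 returns (0, (6, 6, 0))
    H1 returns ((0, (6, 6, 0)), 7)
    H2 returns ((0, (6, 6, 0)), 7)
    H3 returns [((0, (6, 6, 0)), 7)]
= [((0, (6, 6, 0)), 7), ((0, (6, 6, 0)), 7), ((0, (6, 6, 0)), 7)]

Answer: 3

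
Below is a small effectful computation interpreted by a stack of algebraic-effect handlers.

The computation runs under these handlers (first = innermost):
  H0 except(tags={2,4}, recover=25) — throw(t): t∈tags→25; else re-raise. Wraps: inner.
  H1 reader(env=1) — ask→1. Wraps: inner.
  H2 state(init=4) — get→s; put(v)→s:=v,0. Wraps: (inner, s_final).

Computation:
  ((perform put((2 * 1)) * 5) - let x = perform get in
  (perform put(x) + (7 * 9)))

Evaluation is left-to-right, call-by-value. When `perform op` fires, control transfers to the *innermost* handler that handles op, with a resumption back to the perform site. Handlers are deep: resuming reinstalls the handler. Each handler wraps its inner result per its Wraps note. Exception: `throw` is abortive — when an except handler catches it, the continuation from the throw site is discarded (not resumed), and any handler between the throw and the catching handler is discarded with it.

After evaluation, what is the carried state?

Step-by-step:
put(2) @ H2 ⇒ s:=2
get @ H2 ⇒ 2
put(2) @ H2 ⇒ s:=2
H0 returns -63
H1 returns -63
H2 returns (-63, 2)
= (-63, 2)

Answer: 2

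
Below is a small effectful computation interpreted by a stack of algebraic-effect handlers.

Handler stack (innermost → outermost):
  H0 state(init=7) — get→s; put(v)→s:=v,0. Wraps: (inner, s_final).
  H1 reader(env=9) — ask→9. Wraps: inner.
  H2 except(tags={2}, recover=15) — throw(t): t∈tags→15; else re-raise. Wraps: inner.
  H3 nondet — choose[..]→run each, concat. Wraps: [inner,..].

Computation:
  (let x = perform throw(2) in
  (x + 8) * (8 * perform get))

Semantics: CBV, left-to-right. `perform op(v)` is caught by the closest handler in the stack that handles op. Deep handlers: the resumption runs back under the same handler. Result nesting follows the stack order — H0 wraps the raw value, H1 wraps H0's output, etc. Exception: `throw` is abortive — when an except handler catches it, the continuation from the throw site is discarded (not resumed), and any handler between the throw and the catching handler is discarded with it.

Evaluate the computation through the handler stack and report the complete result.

Answer: [15]

Working:
throw(2) @ H2 caught ⇒ 15
H3 returns [15]
= [15]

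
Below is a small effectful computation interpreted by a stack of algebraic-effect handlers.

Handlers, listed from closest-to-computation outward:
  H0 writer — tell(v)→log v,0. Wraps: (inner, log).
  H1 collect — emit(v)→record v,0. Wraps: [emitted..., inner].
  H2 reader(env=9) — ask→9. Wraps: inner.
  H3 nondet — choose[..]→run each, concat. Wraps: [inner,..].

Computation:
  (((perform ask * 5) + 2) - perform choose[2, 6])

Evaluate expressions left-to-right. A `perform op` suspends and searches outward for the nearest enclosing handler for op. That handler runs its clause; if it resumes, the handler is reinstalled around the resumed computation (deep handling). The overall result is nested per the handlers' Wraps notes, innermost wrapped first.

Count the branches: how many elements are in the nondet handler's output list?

Working:
ask @ H2 ⇒ 9
choose[2, 6] @ H3
  branch[0] choose=2:
    H0 returns (45, ())
    H1 returns [(45, ())]
    H2 returns [(45, ())]
    H3 returns [[(45, ())]]
  branch[1] choose=6:
    H0 returns (41, ())
    H1 returns [(41, ())]
    H2 returns [(41, ())]
    H3 returns [[(41, ())]]
= [[(45, ())], [(41, ())]]

Answer: 2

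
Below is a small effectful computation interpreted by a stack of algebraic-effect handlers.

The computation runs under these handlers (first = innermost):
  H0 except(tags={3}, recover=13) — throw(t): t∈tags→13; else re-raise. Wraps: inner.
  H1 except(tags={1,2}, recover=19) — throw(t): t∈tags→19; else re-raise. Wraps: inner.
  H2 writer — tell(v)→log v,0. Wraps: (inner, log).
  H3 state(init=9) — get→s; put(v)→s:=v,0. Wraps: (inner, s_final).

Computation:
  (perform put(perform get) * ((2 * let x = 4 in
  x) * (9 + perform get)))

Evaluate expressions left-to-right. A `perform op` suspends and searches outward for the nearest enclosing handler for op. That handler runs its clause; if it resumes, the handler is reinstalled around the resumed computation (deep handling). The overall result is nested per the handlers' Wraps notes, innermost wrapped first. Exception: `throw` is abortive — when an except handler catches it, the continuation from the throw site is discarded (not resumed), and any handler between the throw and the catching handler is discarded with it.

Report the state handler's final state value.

Answer: 9

Step-by-step:
get @ H3 ⇒ 9
put(9) @ H3 ⇒ s:=9
get @ H3 ⇒ 9
H0 returns 0
H1 returns 0
H2 returns (0, ())
H3 returns ((0, ()), 9)
= ((0, ()), 9)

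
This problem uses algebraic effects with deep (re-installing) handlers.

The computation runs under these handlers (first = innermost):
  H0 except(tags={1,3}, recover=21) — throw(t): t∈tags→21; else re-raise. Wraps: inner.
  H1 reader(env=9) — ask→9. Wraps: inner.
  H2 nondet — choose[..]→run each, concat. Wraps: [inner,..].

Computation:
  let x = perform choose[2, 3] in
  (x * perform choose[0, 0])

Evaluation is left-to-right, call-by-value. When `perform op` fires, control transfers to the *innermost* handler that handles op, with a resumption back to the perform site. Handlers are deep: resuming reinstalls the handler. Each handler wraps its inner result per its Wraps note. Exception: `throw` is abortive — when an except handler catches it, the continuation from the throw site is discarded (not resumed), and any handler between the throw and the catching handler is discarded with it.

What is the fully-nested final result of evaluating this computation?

Working:
choose[2, 3] @ H2
  branch[0] choose=2:
    choose[0, 0] @ H2
      branch[0] choose=0:
        H0 returns 0
        H1 returns 0
        H2 returns [0]
      branch[1] choose=0:
        H0 returns 0
        H1 returns 0
        H2 returns [0]
  branch[1] choose=3:
    choose[0, 0] @ H2
      branch[0] choose=0:
        H0 returns 0
        H1 returns 0
        H2 returns [0]
      branch[1] choose=0:
        H0 returns 0
        H1 returns 0
        H2 returns [0]
= [0, 0, 0, 0]

Answer: [0, 0, 0, 0]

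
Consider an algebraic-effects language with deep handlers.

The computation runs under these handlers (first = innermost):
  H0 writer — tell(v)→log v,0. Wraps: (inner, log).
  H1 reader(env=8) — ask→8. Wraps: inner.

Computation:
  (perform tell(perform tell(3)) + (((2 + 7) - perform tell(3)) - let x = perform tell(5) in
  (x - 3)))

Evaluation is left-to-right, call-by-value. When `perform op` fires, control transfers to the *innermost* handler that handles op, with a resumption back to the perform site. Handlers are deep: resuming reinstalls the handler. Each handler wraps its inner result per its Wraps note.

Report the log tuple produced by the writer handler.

Answer: (3, 0, 3, 5)

Step-by-step:
tell(3) @ H0 ⇒ log+=3
tell(0) @ H0 ⇒ log+=0
tell(3) @ H0 ⇒ log+=3
tell(5) @ H0 ⇒ log+=5
H0 returns (12, (3, 0, 3, 5))
H1 returns (12, (3, 0, 3, 5))
= (12, (3, 0, 3, 5))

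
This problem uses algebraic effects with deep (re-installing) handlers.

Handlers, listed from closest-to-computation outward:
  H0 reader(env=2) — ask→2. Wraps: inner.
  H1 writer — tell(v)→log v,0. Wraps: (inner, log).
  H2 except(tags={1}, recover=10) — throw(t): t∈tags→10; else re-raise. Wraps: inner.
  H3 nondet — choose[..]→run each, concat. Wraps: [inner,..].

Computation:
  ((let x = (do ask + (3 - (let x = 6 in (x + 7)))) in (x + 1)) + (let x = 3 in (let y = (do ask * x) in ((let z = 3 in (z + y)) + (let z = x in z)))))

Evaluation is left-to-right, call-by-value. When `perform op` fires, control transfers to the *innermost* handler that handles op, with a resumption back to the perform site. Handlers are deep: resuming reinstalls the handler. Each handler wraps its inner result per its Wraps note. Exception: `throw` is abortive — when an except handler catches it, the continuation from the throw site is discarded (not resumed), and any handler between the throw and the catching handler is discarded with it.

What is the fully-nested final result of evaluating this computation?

Answer: [(5, ())]

Working:
ask @ H0 ⇒ 2
ask @ H0 ⇒ 2
H0 returns 5
H1 returns (5, ())
H2 returns (5, ())
H3 returns [(5, ())]
= [(5, ())]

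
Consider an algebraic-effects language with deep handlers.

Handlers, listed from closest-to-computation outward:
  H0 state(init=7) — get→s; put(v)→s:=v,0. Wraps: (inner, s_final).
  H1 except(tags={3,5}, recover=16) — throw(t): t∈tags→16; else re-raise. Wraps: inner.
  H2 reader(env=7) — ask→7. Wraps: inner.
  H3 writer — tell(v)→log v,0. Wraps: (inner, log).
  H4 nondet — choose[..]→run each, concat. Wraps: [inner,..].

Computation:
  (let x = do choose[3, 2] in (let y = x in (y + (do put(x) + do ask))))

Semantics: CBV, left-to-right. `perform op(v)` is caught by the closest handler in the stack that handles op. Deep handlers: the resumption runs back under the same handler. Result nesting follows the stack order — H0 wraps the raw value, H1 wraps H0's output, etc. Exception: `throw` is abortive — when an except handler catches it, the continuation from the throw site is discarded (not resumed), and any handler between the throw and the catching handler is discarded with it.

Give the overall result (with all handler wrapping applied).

Working:
choose[3, 2] @ H4
  branch[0] choose=3:
    put(3) @ H0 ⇒ s:=3
    ask @ H2 ⇒ 7
    H0 returns (10, 3)
    H1 returns (10, 3)
    H2 returns (10, 3)
    H3 returns ((10, 3), ())
    H4 returns [((10, 3), ())]
  branch[1] choose=2:
    put(2) @ H0 ⇒ s:=2
    ask @ H2 ⇒ 7
    H0 returns (9, 2)
    H1 returns (9, 2)
    H2 returns (9, 2)
    H3 returns ((9, 2), ())
    H4 returns [((9, 2), ())]
= [((10, 3), ()), ((9, 2), ())]

Answer: [((10, 3), ()), ((9, 2), ())]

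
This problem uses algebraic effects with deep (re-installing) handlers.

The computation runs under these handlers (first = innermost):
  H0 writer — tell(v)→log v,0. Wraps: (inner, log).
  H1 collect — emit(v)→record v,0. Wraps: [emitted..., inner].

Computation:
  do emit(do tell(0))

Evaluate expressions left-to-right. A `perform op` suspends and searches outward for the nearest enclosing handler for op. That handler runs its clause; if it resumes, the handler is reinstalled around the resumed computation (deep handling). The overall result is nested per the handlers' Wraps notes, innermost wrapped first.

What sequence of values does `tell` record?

Working:
tell(0) @ H0 ⇒ log+=0
emit(0) @ H1 ⇒ out+=0
H0 returns (0, (0))
H1 returns [0, (0, (0))]
= [0, (0, (0))]

Answer: (0)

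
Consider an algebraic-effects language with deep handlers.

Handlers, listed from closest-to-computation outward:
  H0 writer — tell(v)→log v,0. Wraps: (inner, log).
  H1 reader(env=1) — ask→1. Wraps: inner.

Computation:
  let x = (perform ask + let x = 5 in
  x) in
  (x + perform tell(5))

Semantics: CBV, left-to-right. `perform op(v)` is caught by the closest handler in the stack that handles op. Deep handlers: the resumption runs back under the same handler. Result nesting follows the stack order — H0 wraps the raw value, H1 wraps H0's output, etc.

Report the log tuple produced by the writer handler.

Answer: (5)

Step-by-step:
ask @ H1 ⇒ 1
tell(5) @ H0 ⇒ log+=5
H0 returns (6, (5))
H1 returns (6, (5))
= (6, (5))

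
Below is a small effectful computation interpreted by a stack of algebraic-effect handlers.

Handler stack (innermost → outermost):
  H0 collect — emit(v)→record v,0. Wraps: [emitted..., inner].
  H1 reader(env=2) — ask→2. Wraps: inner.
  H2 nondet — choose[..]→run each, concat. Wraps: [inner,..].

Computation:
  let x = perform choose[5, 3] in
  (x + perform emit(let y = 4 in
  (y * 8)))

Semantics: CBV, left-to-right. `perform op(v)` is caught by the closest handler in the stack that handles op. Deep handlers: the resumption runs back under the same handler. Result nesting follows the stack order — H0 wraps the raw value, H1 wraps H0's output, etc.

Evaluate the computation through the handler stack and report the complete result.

Answer: [[32, 5], [32, 3]]

Evaluation trace:
choose[5, 3] @ H2
  branch[0] choose=5:
    emit(32) @ H0 ⇒ out+=32
    H0 returns [32, 5]
    H1 returns [32, 5]
    H2 returns [[32, 5]]
  branch[1] choose=3:
    emit(32) @ H0 ⇒ out+=32
    H0 returns [32, 3]
    H1 returns [32, 3]
    H2 returns [[32, 3]]
= [[32, 5], [32, 3]]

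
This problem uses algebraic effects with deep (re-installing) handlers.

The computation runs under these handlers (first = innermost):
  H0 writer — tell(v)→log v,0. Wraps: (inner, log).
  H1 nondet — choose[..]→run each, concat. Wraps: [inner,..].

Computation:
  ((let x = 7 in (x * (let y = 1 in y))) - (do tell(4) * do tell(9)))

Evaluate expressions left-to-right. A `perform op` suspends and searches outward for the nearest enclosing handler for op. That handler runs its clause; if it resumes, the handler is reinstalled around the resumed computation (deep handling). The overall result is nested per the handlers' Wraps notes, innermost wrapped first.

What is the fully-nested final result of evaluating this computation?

Answer: [(7, (4, 9))]

Step-by-step:
tell(4) @ H0 ⇒ log+=4
tell(9) @ H0 ⇒ log+=9
H0 returns (7, (4, 9))
H1 returns [(7, (4, 9))]
= [(7, (4, 9))]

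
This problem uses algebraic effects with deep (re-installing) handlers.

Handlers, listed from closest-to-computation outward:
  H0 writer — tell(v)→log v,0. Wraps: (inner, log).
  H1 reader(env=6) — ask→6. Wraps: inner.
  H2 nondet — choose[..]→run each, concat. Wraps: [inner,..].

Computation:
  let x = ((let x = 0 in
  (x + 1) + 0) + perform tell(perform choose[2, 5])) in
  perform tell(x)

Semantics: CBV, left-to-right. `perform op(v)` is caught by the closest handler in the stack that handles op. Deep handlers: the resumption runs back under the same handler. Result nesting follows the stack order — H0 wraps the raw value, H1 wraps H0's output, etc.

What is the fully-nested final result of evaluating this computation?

Answer: [(0, (2, 1)), (0, (5, 1))]

Evaluation trace:
choose[2, 5] @ H2
  branch[0] choose=2:
    tell(2) @ H0 ⇒ log+=2
    tell(1) @ H0 ⇒ log+=1
    H0 returns (0, (2, 1))
    H1 returns (0, (2, 1))
    H2 returns [(0, (2, 1))]
  branch[1] choose=5:
    tell(5) @ H0 ⇒ log+=5
    tell(1) @ H0 ⇒ log+=1
    H0 returns (0, (5, 1))
    H1 returns (0, (5, 1))
    H2 returns [(0, (5, 1))]
= [(0, (2, 1)), (0, (5, 1))]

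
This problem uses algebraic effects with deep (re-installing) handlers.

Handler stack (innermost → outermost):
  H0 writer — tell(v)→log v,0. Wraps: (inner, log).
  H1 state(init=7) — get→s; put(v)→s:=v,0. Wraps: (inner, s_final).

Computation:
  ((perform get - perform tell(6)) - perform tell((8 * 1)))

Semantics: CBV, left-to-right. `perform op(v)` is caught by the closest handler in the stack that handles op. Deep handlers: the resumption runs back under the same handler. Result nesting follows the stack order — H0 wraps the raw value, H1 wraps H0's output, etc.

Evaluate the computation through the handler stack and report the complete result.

Working:
get @ H1 ⇒ 7
tell(6) @ H0 ⇒ log+=6
tell(8) @ H0 ⇒ log+=8
H0 returns (7, (6, 8))
H1 returns ((7, (6, 8)), 7)
= ((7, (6, 8)), 7)

Answer: ((7, (6, 8)), 7)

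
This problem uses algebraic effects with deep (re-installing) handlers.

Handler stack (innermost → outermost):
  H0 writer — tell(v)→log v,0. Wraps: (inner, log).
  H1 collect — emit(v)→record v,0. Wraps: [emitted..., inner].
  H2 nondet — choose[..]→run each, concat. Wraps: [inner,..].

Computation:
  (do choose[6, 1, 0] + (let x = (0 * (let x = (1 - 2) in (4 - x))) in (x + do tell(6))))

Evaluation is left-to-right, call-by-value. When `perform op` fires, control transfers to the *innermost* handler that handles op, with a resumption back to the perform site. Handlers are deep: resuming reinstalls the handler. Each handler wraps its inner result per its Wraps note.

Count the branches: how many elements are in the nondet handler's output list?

Answer: 3

Step-by-step:
choose[6, 1, 0] @ H2
  branch[0] choose=6:
    tell(6) @ H0 ⇒ log+=6
    H0 returns (6, (6))
    H1 returns [(6, (6))]
    H2 returns [[(6, (6))]]
  branch[1] choose=1:
    tell(6) @ H0 ⇒ log+=6
    H0 returns (1, (6))
    H1 returns [(1, (6))]
    H2 returns [[(1, (6))]]
  branch[2] choose=0:
    tell(6) @ H0 ⇒ log+=6
    H0 returns (0, (6))
    H1 returns [(0, (6))]
    H2 returns [[(0, (6))]]
= [[(6, (6))], [(1, (6))], [(0, (6))]]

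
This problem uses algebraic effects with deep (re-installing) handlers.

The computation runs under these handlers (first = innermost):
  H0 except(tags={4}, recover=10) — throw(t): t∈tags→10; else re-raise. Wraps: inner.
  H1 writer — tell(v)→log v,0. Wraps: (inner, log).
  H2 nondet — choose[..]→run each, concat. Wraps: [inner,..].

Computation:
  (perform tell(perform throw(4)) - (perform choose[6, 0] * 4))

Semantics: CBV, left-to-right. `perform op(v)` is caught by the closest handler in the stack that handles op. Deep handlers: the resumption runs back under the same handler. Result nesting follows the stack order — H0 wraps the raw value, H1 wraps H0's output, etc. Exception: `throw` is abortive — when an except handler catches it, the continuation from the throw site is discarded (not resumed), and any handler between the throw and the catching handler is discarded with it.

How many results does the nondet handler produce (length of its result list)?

Working:
throw(4) @ H0 caught ⇒ 10
H1 returns (10, ())
H2 returns [(10, ())]
= [(10, ())]

Answer: 1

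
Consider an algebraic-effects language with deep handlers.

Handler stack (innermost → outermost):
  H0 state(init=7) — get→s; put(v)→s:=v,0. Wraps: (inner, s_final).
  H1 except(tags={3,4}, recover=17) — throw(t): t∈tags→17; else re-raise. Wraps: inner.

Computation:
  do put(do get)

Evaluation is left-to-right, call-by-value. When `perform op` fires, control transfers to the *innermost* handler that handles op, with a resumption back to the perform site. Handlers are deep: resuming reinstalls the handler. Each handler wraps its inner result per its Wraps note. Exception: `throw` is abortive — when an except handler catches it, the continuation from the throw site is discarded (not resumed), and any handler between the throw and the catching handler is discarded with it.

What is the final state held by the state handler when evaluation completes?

Evaluation trace:
get @ H0 ⇒ 7
put(7) @ H0 ⇒ s:=7
H0 returns (0, 7)
H1 returns (0, 7)
= (0, 7)

Answer: 7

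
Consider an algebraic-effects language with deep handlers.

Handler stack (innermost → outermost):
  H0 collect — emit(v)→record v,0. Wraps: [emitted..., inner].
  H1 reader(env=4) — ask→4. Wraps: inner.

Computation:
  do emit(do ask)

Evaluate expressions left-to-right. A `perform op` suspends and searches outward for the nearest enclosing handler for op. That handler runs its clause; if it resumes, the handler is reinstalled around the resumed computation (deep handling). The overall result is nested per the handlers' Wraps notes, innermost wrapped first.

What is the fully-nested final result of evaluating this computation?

Answer: [4, 0]

Step-by-step:
ask @ H1 ⇒ 4
emit(4) @ H0 ⇒ out+=4
H0 returns [4, 0]
H1 returns [4, 0]
= [4, 0]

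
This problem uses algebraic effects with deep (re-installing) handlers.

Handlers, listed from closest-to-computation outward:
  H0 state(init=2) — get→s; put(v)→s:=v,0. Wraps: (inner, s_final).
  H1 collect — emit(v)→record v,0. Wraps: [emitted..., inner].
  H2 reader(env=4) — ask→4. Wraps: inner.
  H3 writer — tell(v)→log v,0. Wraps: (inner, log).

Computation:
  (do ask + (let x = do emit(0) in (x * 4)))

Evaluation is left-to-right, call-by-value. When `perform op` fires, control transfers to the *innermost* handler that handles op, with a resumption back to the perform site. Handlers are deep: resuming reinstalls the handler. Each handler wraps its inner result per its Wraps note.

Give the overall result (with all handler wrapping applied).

Answer: ([0, (4, 2)], ())

Step-by-step:
ask @ H2 ⇒ 4
emit(0) @ H1 ⇒ out+=0
H0 returns (4, 2)
H1 returns [0, (4, 2)]
H2 returns [0, (4, 2)]
H3 returns ([0, (4, 2)], ())
= ([0, (4, 2)], ())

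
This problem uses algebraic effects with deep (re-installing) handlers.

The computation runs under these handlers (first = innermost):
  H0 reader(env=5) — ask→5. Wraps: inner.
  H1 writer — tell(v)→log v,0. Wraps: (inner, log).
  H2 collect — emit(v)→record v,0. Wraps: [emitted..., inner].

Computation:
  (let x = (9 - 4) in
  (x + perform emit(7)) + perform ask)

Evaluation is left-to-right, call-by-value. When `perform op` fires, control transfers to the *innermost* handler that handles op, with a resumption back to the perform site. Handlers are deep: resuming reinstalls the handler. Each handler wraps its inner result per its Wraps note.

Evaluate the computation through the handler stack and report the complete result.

Answer: [7, (10, ())]

Step-by-step:
emit(7) @ H2 ⇒ out+=7
ask @ H0 ⇒ 5
H0 returns 10
H1 returns (10, ())
H2 returns [7, (10, ())]
= [7, (10, ())]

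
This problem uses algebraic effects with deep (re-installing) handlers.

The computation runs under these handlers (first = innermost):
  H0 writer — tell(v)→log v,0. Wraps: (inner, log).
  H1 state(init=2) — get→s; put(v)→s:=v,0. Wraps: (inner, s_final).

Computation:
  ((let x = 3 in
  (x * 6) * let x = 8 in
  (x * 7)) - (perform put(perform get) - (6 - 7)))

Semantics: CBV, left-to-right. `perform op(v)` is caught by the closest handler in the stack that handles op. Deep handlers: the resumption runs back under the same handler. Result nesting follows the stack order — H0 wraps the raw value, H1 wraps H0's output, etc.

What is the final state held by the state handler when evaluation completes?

Answer: 2

Evaluation trace:
get @ H1 ⇒ 2
put(2) @ H1 ⇒ s:=2
H0 returns (1007, ())
H1 returns ((1007, ()), 2)
= ((1007, ()), 2)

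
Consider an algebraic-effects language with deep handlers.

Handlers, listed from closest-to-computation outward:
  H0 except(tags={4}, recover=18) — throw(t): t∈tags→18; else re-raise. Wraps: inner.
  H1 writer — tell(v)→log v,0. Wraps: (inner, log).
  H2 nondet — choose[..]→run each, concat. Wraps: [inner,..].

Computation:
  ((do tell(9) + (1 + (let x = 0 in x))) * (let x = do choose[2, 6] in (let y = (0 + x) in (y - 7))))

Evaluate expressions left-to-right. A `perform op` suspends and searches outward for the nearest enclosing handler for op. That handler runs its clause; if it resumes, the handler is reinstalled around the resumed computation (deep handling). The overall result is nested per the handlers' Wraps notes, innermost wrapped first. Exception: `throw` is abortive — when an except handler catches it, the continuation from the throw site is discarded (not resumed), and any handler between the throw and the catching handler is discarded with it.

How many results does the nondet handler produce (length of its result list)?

Answer: 2

Step-by-step:
tell(9) @ H1 ⇒ log+=9
choose[2, 6] @ H2
  branch[0] choose=2:
    H0 returns -5
    H1 returns (-5, (9))
    H2 returns [(-5, (9))]
  branch[1] choose=6:
    H0 returns -1
    H1 returns (-1, (9))
    H2 returns [(-1, (9))]
= [(-5, (9)), (-1, (9))]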